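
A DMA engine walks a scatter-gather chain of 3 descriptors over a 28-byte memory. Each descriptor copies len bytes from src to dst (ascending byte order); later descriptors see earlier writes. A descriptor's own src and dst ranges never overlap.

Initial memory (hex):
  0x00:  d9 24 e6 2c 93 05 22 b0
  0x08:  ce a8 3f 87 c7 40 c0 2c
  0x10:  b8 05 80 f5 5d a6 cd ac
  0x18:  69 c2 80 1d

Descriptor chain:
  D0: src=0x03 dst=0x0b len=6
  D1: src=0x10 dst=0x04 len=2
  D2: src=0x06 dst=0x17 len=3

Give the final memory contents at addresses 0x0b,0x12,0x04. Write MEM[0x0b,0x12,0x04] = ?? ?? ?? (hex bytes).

MEM[0x0b,0x12,0x04] = 2c 80 ce

#0 dst[0x0b+6] := {0x2c,0x93,0x05,0x22,0xb0,0xce}
#1 dst[0x04+2] := {0xce,0x05}
#2 dst[0x17+3] := {0x22,0xb0,0xce}
query mem[0x0b]=0x2c, mem[0x12]=0x80, mem[0x04]=0xce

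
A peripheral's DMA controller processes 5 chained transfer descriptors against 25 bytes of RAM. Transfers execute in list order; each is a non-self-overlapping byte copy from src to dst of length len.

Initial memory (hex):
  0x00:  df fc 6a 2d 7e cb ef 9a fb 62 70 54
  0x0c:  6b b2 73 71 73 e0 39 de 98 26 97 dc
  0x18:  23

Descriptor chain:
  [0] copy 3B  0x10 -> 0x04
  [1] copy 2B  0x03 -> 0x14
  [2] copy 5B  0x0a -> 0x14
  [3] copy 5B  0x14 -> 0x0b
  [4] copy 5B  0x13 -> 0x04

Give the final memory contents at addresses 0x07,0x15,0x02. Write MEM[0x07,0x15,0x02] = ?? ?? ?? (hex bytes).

MEM[0x07,0x15,0x02] = 6b 54 6a

#0 dst[0x04+3] := {0x73,0xe0,0x39}
#1 dst[0x14+2] := {0x2d,0x73}
#2 dst[0x14+5] := {0x70,0x54,0x6b,0xb2,0x73}
#3 dst[0x0b+5] := {0x70,0x54,0x6b,0xb2,0x73}
#4 dst[0x04+5] := {0xde,0x70,0x54,0x6b,0xb2}
query mem[0x07]=0x6b, mem[0x15]=0x54, mem[0x02]=0x6a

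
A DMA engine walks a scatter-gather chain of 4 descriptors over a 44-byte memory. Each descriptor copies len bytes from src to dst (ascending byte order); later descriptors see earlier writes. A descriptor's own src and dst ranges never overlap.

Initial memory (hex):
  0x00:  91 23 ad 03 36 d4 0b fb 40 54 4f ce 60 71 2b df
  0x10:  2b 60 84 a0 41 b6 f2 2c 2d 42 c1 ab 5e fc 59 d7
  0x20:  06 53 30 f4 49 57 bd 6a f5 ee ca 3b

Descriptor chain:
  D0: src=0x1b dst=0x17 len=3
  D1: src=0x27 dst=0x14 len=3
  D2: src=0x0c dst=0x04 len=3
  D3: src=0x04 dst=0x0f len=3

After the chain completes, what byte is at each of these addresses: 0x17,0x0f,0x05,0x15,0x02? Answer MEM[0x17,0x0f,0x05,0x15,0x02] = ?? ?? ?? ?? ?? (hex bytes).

#0 dst[0x17+3] := {0xab,0x5e,0xfc}
#1 dst[0x14+3] := {0x6a,0xf5,0xee}
#2 dst[0x04+3] := {0x60,0x71,0x2b}
#3 dst[0x0f+3] := {0x60,0x71,0x2b}
query mem[0x17]=0xab, mem[0x0f]=0x60, mem[0x05]=0x71, mem[0x15]=0xf5, mem[0x02]=0xad

MEM[0x17,0x0f,0x05,0x15,0x02] = ab 60 71 f5 ad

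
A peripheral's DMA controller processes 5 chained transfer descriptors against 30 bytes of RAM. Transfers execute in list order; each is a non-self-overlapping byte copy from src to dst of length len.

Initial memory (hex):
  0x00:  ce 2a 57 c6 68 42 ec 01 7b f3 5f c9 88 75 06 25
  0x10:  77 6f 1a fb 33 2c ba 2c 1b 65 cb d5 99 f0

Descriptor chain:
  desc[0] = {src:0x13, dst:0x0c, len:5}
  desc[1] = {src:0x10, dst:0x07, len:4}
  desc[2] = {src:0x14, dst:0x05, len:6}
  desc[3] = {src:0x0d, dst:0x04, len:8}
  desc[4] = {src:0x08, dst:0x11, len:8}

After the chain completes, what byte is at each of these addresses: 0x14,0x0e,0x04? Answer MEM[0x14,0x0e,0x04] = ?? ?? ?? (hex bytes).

  after D0: wrote 5B at 0x0c = fb332cba2c
  after D1: wrote 4B at 0x07 = 2c6f1afb
  after D2: wrote 6B at 0x05 = 332cba2c1b65
  after D3: wrote 8B at 0x04 = 332cba2c6f1afb33
  after D4: wrote 8B at 0x11 = 6f1afb33fb332cba
query mem[0x14]=0x33, mem[0x0e]=0x2c, mem[0x04]=0x33

MEM[0x14,0x0e,0x04] = 33 2c 33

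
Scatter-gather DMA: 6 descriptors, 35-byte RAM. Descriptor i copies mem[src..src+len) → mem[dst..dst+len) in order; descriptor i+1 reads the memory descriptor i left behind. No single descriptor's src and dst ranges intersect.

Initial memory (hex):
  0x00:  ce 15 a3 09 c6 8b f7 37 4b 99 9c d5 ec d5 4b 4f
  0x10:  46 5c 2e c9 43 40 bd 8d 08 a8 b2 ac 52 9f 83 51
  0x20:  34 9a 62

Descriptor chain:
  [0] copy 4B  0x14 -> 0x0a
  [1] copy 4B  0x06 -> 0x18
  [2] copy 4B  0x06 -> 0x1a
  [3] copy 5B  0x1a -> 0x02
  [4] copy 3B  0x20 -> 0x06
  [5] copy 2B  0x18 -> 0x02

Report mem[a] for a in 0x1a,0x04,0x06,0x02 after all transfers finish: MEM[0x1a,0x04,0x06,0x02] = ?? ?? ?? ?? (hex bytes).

MEM[0x1a,0x04,0x06,0x02] = f7 4b 34 f7

D0: mem[0x0a..0x0d] <- [43 40 bd 8d]
D1: mem[0x18..0x1b] <- [f7 37 4b 99]
D2: mem[0x1a..0x1d] <- [f7 37 4b 99]
D3: mem[0x02..0x06] <- [f7 37 4b 99 83]
D4: mem[0x06..0x08] <- [34 9a 62]
D5: mem[0x02..0x03] <- [f7 37]
query mem[0x1a]=0xf7, mem[0x04]=0x4b, mem[0x06]=0x34, mem[0x02]=0xf7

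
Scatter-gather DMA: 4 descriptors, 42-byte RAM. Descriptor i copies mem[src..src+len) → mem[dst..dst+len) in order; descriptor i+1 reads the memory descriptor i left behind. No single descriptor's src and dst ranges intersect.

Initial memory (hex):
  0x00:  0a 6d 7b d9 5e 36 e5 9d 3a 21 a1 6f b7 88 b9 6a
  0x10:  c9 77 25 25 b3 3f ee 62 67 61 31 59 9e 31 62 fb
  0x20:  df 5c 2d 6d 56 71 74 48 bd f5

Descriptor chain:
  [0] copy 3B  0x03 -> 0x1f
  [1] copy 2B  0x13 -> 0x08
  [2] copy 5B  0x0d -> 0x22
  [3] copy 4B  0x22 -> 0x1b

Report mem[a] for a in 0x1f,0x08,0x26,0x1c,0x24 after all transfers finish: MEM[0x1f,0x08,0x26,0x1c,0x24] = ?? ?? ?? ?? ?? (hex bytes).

MEM[0x1f,0x08,0x26,0x1c,0x24] = d9 25 77 b9 6a

  after D0: wrote 3B at 0x1f = d95e36
  after D1: wrote 2B at 0x08 = 25b3
  after D2: wrote 5B at 0x22 = 88b96ac977
  after D3: wrote 4B at 0x1b = 88b96ac9
query mem[0x1f]=0xd9, mem[0x08]=0x25, mem[0x26]=0x77, mem[0x1c]=0xb9, mem[0x24]=0x6a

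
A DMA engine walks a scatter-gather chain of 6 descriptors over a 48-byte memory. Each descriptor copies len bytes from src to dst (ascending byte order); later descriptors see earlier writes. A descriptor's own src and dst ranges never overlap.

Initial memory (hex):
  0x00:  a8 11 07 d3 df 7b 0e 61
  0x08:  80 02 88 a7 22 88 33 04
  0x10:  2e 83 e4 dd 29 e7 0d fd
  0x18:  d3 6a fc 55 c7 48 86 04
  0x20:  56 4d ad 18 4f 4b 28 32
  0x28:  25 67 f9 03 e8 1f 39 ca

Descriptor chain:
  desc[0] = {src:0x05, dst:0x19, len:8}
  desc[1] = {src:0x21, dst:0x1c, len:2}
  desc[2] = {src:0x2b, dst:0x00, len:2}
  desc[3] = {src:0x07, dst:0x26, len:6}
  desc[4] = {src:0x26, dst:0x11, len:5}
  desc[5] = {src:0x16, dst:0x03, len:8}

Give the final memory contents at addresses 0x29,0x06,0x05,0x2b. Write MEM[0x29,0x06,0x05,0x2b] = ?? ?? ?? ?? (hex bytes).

[0] 0x05->0x19 len=8 : 7b 0e 61 80 02 88 a7 22
[1] 0x21->0x1c len=2 : 4d ad
[2] 0x2b->0x00 len=2 : 03 e8
[3] 0x07->0x26 len=6 : 61 80 02 88 a7 22
[4] 0x26->0x11 len=5 : 61 80 02 88 a7
[5] 0x16->0x03 len=8 : 0d fd d3 7b 0e 61 4d ad
query mem[0x29]=0x88, mem[0x06]=0x7b, mem[0x05]=0xd3, mem[0x2b]=0x22

MEM[0x29,0x06,0x05,0x2b] = 88 7b d3 22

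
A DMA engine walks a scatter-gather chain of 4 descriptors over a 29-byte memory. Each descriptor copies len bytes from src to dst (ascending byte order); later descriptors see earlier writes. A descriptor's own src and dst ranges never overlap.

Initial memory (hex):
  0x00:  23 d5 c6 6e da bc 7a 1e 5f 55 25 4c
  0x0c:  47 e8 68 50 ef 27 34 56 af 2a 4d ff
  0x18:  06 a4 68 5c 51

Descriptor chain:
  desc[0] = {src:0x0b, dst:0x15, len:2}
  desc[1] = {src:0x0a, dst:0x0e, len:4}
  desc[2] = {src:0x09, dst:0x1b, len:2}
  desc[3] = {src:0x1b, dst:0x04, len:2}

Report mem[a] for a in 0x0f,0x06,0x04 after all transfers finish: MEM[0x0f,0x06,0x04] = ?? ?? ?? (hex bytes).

MEM[0x0f,0x06,0x04] = 4c 7a 55

[0] 0x0b->0x15 len=2 : 4c 47
[1] 0x0a->0x0e len=4 : 25 4c 47 e8
[2] 0x09->0x1b len=2 : 55 25
[3] 0x1b->0x04 len=2 : 55 25
query mem[0x0f]=0x4c, mem[0x06]=0x7a, mem[0x04]=0x55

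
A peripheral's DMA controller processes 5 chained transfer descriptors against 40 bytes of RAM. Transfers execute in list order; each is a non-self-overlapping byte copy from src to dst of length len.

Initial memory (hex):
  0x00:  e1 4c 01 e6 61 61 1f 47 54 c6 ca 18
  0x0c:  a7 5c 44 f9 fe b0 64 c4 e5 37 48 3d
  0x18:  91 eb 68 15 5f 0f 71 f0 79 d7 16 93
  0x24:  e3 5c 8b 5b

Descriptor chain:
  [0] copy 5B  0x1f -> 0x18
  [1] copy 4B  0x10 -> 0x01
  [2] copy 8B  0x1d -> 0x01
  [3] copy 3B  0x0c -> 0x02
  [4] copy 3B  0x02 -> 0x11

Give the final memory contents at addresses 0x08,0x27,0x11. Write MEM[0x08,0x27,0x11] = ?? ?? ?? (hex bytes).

MEM[0x08,0x27,0x11] = e3 5b a7

D0: mem[0x18..0x1c] <- [f0 79 d7 16 93]
D1: mem[0x01..0x04] <- [fe b0 64 c4]
D2: mem[0x01..0x08] <- [0f 71 f0 79 d7 16 93 e3]
D3: mem[0x02..0x04] <- [a7 5c 44]
D4: mem[0x11..0x13] <- [a7 5c 44]
query mem[0x08]=0xe3, mem[0x27]=0x5b, mem[0x11]=0xa7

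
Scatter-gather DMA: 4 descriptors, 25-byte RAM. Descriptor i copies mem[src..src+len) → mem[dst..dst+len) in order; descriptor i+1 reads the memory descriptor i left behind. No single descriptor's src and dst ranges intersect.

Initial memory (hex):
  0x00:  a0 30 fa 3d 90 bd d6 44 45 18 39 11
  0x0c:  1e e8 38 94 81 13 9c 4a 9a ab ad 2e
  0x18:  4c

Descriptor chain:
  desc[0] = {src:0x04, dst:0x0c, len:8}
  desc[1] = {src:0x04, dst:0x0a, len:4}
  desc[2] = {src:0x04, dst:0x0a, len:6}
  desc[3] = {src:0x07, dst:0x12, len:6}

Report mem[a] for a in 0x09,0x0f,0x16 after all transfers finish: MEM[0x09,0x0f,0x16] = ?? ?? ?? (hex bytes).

[0] 0x04->0x0c len=8 : 90 bd d6 44 45 18 39 11
[1] 0x04->0x0a len=4 : 90 bd d6 44
[2] 0x04->0x0a len=6 : 90 bd d6 44 45 18
[3] 0x07->0x12 len=6 : 44 45 18 90 bd d6
query mem[0x09]=0x18, mem[0x0f]=0x18, mem[0x16]=0xbd

MEM[0x09,0x0f,0x16] = 18 18 bd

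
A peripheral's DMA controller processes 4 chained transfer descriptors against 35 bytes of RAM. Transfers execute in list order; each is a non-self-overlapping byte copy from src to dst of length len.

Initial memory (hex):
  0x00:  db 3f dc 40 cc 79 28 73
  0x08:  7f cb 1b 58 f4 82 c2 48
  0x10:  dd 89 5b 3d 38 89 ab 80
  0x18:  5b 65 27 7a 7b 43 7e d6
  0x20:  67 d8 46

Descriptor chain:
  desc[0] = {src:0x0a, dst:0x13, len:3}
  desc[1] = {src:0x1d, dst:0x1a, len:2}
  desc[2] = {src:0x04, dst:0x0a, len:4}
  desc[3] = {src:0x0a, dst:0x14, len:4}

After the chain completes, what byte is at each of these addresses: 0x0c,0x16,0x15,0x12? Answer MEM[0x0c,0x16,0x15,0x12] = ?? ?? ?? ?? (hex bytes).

D0: mem[0x13..0x15] <- [1b 58 f4]
D1: mem[0x1a..0x1b] <- [43 7e]
D2: mem[0x0a..0x0d] <- [cc 79 28 73]
D3: mem[0x14..0x17] <- [cc 79 28 73]
query mem[0x0c]=0x28, mem[0x16]=0x28, mem[0x15]=0x79, mem[0x12]=0x5b

MEM[0x0c,0x16,0x15,0x12] = 28 28 79 5b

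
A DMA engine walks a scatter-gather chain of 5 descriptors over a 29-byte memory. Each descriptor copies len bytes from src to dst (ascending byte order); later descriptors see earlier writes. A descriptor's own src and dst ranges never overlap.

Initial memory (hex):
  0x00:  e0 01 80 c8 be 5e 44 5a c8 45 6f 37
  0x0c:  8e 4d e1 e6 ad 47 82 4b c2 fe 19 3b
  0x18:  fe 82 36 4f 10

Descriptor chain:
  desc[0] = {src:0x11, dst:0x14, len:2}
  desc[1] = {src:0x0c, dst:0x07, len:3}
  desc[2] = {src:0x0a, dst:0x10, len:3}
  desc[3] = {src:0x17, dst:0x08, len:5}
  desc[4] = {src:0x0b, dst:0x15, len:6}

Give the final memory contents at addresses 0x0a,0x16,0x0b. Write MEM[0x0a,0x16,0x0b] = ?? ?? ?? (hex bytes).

D0: mem[0x14..0x15] <- [47 82]
D1: mem[0x07..0x09] <- [8e 4d e1]
D2: mem[0x10..0x12] <- [6f 37 8e]
D3: mem[0x08..0x0c] <- [3b fe 82 36 4f]
D4: mem[0x15..0x1a] <- [36 4f 4d e1 e6 6f]
query mem[0x0a]=0x82, mem[0x16]=0x4f, mem[0x0b]=0x36

MEM[0x0a,0x16,0x0b] = 82 4f 36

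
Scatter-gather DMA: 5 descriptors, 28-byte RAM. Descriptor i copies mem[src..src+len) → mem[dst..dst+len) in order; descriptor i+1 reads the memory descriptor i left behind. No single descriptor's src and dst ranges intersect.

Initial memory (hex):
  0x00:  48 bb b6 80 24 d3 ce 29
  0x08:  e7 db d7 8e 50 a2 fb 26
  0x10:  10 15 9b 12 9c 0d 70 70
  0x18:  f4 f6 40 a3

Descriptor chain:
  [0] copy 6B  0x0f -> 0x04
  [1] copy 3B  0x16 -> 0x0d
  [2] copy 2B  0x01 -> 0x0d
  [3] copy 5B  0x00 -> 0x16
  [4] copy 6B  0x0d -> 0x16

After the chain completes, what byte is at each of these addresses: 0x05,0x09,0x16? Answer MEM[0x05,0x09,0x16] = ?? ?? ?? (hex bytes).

#0 dst[0x04+6] := {0x26,0x10,0x15,0x9b,0x12,0x9c}
#1 dst[0x0d+3] := {0x70,0x70,0xf4}
#2 dst[0x0d+2] := {0xbb,0xb6}
#3 dst[0x16+5] := {0x48,0xbb,0xb6,0x80,0x26}
#4 dst[0x16+6] := {0xbb,0xb6,0xf4,0x10,0x15,0x9b}
query mem[0x05]=0x10, mem[0x09]=0x9c, mem[0x16]=0xbb

MEM[0x05,0x09,0x16] = 10 9c bb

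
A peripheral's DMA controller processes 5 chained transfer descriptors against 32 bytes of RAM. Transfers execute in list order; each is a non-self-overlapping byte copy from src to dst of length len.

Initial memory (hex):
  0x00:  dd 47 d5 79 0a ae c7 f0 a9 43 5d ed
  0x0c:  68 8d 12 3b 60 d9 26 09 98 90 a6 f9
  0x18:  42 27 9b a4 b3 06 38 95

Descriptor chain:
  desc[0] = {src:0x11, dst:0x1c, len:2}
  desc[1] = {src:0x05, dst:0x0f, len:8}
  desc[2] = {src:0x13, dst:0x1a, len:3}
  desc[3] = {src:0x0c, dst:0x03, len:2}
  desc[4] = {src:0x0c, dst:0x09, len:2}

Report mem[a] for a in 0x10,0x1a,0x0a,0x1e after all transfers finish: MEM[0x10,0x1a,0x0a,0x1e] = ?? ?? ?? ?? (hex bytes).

MEM[0x10,0x1a,0x0a,0x1e] = c7 43 8d 38

#0 dst[0x1c+2] := {0xd9,0x26}
#1 dst[0x0f+8] := {0xae,0xc7,0xf0,0xa9,0x43,0x5d,0xed,0x68}
#2 dst[0x1a+3] := {0x43,0x5d,0xed}
#3 dst[0x03+2] := {0x68,0x8d}
#4 dst[0x09+2] := {0x68,0x8d}
query mem[0x10]=0xc7, mem[0x1a]=0x43, mem[0x0a]=0x8d, mem[0x1e]=0x38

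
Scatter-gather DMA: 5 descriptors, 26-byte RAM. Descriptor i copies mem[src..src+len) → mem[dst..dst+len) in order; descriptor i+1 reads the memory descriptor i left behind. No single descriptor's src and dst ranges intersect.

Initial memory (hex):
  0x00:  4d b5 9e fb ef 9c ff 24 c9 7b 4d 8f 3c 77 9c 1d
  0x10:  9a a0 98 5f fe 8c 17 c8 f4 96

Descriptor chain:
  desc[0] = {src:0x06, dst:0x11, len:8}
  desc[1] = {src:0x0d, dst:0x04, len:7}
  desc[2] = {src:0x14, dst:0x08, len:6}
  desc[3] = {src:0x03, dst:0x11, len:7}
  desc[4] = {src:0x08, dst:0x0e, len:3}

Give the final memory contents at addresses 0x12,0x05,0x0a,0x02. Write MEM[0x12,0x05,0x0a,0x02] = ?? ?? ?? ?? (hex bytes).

D0: mem[0x11..0x18] <- [ff 24 c9 7b 4d 8f 3c 77]
D1: mem[0x04..0x0a] <- [77 9c 1d 9a ff 24 c9]
D2: mem[0x08..0x0d] <- [7b 4d 8f 3c 77 96]
D3: mem[0x11..0x17] <- [fb 77 9c 1d 9a 7b 4d]
D4: mem[0x0e..0x10] <- [7b 4d 8f]
query mem[0x12]=0x77, mem[0x05]=0x9c, mem[0x0a]=0x8f, mem[0x02]=0x9e

MEM[0x12,0x05,0x0a,0x02] = 77 9c 8f 9e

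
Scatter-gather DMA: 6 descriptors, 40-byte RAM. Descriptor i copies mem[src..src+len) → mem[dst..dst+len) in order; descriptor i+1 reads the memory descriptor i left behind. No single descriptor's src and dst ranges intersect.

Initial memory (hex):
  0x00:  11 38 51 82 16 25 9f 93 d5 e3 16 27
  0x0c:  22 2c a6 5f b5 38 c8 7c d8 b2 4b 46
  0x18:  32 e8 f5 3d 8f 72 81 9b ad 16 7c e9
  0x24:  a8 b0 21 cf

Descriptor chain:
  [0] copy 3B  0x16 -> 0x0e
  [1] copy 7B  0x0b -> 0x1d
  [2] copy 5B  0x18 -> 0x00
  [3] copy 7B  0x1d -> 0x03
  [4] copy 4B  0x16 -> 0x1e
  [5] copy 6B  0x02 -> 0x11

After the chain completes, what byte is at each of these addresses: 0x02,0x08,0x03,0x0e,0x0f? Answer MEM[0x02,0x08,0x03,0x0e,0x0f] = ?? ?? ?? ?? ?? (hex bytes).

MEM[0x02,0x08,0x03,0x0e,0x0f] = f5 32 27 4b 46

[0] 0x16->0x0e len=3 : 4b 46 32
[1] 0x0b->0x1d len=7 : 27 22 2c 4b 46 32 38
[2] 0x18->0x00 len=5 : 32 e8 f5 3d 8f
[3] 0x1d->0x03 len=7 : 27 22 2c 4b 46 32 38
[4] 0x16->0x1e len=4 : 4b 46 32 e8
[5] 0x02->0x11 len=6 : f5 27 22 2c 4b 46
query mem[0x02]=0xf5, mem[0x08]=0x32, mem[0x03]=0x27, mem[0x0e]=0x4b, mem[0x0f]=0x46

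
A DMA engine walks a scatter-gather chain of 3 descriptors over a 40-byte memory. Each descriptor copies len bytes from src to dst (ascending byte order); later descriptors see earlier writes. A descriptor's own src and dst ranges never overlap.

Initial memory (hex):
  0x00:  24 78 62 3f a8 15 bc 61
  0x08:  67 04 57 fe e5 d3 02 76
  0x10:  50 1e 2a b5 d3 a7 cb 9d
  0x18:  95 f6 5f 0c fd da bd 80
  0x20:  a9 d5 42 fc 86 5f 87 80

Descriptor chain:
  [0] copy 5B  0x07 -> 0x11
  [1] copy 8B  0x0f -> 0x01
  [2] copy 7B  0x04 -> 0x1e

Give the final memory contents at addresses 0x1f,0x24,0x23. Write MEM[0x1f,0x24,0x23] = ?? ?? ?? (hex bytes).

D0: mem[0x11..0x15] <- [61 67 04 57 fe]
D1: mem[0x01..0x08] <- [76 50 61 67 04 57 fe cb]
D2: mem[0x1e..0x24] <- [67 04 57 fe cb 04 57]
query mem[0x1f]=0x04, mem[0x24]=0x57, mem[0x23]=0x04

MEM[0x1f,0x24,0x23] = 04 57 04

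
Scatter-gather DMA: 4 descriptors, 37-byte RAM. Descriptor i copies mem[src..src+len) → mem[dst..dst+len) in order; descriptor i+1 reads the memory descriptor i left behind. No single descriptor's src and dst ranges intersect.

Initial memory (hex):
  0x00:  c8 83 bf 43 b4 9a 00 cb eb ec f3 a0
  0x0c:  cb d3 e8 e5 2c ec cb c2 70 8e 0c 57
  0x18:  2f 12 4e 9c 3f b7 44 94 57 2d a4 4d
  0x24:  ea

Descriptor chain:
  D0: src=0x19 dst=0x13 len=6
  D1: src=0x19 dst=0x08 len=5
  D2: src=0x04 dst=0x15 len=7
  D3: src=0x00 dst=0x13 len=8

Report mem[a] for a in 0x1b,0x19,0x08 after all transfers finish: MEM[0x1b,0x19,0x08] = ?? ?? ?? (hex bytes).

D0: mem[0x13..0x18] <- [12 4e 9c 3f b7 44]
D1: mem[0x08..0x0c] <- [12 4e 9c 3f b7]
D2: mem[0x15..0x1b] <- [b4 9a 00 cb 12 4e 9c]
D3: mem[0x13..0x1a] <- [c8 83 bf 43 b4 9a 00 cb]
query mem[0x1b]=0x9c, mem[0x19]=0x00, mem[0x08]=0x12

MEM[0x1b,0x19,0x08] = 9c 00 12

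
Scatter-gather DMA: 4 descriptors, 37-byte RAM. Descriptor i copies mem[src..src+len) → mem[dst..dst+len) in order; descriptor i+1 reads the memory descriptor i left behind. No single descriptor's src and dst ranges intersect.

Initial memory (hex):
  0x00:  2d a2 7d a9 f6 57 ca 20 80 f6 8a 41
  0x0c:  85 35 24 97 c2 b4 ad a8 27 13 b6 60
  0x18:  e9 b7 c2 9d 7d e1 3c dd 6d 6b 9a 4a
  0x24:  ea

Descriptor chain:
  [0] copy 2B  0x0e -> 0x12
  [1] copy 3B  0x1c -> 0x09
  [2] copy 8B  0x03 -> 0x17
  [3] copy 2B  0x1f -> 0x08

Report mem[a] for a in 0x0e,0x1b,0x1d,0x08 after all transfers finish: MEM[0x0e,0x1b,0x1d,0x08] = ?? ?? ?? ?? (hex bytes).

MEM[0x0e,0x1b,0x1d,0x08] = 24 20 7d dd

  after D0: wrote 2B at 0x12 = 2497
  after D1: wrote 3B at 0x09 = 7de13c
  after D2: wrote 8B at 0x17 = a9f657ca20807de1
  after D3: wrote 2B at 0x08 = dd6d
query mem[0x0e]=0x24, mem[0x1b]=0x20, mem[0x1d]=0x7d, mem[0x08]=0xdd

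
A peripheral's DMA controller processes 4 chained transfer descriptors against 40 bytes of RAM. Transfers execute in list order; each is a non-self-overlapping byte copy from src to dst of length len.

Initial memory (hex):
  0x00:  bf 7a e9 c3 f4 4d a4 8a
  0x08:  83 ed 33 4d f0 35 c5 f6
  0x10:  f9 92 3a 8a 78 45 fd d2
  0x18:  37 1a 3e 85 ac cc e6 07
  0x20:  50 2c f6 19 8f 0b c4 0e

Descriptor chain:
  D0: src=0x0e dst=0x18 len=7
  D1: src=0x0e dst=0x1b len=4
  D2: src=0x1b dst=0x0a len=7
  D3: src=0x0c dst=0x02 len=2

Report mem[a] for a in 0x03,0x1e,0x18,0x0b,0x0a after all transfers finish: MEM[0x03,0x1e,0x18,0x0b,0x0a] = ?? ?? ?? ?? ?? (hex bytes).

MEM[0x03,0x1e,0x18,0x0b,0x0a] = 92 92 c5 f6 c5

  after D0: wrote 7B at 0x18 = c5f6f9923a8a78
  after D1: wrote 4B at 0x1b = c5f6f992
  after D2: wrote 7B at 0x0a = c5f6f99207502c
  after D3: wrote 2B at 0x02 = f992
query mem[0x03]=0x92, mem[0x1e]=0x92, mem[0x18]=0xc5, mem[0x0b]=0xf6, mem[0x0a]=0xc5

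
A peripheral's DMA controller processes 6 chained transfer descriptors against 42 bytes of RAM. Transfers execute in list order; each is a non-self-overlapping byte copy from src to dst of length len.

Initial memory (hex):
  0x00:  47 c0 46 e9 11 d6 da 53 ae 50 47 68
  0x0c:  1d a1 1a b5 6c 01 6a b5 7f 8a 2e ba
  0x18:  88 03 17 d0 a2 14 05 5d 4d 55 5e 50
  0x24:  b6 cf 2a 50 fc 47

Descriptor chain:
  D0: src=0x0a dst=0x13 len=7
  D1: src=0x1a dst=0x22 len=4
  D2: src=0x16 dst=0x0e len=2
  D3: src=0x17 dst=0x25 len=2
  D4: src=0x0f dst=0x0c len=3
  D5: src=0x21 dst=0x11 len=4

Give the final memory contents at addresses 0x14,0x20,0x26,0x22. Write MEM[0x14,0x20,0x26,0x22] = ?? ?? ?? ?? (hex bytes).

MEM[0x14,0x20,0x26,0x22] = a2 4d b5 17

  after D0: wrote 7B at 0x13 = 47681da11ab56c
  after D1: wrote 4B at 0x22 = 17d0a214
  after D2: wrote 2B at 0x0e = a11a
  after D3: wrote 2B at 0x25 = 1ab5
  after D4: wrote 3B at 0x0c = 1a6c01
  after D5: wrote 4B at 0x11 = 5517d0a2
query mem[0x14]=0xa2, mem[0x20]=0x4d, mem[0x26]=0xb5, mem[0x22]=0x17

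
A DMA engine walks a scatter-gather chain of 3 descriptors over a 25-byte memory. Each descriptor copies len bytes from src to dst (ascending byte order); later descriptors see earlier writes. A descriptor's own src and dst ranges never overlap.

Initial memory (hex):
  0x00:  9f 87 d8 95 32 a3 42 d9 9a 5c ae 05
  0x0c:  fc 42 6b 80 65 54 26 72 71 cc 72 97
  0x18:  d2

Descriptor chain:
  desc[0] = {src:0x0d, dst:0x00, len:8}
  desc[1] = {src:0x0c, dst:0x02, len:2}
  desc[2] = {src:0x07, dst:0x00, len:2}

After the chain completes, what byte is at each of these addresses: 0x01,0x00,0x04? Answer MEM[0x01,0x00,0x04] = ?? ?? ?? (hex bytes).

  after D0: wrote 8B at 0x00 = 426b806554267271
  after D1: wrote 2B at 0x02 = fc42
  after D2: wrote 2B at 0x00 = 719a
query mem[0x01]=0x9a, mem[0x00]=0x71, mem[0x04]=0x54

MEM[0x01,0x00,0x04] = 9a 71 54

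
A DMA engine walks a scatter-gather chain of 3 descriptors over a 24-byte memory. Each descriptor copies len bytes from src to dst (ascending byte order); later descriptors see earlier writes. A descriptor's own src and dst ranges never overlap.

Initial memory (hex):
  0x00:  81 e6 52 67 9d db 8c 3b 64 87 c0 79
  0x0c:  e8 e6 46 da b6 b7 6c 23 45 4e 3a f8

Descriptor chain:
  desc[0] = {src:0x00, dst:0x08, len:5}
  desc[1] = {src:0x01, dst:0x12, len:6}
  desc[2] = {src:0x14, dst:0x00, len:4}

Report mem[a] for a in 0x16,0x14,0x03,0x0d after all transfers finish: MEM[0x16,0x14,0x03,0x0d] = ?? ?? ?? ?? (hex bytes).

D0: mem[0x08..0x0c] <- [81 e6 52 67 9d]
D1: mem[0x12..0x17] <- [e6 52 67 9d db 8c]
D2: mem[0x00..0x03] <- [67 9d db 8c]
query mem[0x16]=0xdb, mem[0x14]=0x67, mem[0x03]=0x8c, mem[0x0d]=0xe6

MEM[0x16,0x14,0x03,0x0d] = db 67 8c e6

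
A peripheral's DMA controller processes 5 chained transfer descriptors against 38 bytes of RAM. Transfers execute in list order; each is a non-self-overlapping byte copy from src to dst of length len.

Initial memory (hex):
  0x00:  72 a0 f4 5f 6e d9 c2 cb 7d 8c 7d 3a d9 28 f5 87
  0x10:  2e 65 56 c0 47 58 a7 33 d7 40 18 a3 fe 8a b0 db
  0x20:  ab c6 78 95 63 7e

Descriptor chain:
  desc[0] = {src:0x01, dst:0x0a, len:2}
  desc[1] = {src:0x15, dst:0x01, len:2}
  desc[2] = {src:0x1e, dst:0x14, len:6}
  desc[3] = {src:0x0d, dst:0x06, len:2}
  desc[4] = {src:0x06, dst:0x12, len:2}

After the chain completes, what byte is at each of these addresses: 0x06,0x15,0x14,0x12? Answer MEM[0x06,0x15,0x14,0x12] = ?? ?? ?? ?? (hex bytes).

MEM[0x06,0x15,0x14,0x12] = 28 db b0 28

D0: mem[0x0a..0x0b] <- [a0 f4]
D1: mem[0x01..0x02] <- [58 a7]
D2: mem[0x14..0x19] <- [b0 db ab c6 78 95]
D3: mem[0x06..0x07] <- [28 f5]
D4: mem[0x12..0x13] <- [28 f5]
query mem[0x06]=0x28, mem[0x15]=0xdb, mem[0x14]=0xb0, mem[0x12]=0x28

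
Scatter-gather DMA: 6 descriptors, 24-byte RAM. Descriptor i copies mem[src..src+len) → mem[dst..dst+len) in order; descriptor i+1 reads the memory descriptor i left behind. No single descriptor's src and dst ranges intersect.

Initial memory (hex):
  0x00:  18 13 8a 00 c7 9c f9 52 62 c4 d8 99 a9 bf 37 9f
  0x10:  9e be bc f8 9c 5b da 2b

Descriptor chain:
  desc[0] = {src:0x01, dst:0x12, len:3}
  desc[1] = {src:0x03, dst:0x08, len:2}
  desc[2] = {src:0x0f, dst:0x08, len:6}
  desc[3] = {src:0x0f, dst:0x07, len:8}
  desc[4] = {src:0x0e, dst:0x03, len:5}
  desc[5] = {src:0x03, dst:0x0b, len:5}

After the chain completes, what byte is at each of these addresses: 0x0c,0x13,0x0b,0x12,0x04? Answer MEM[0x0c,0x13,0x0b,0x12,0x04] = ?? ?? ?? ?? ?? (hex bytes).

MEM[0x0c,0x13,0x0b,0x12,0x04] = 9f 8a da 13 9f

#0 dst[0x12+3] := {0x13,0x8a,0x00}
#1 dst[0x08+2] := {0x00,0xc7}
#2 dst[0x08+6] := {0x9f,0x9e,0xbe,0x13,0x8a,0x00}
#3 dst[0x07+8] := {0x9f,0x9e,0xbe,0x13,0x8a,0x00,0x5b,0xda}
#4 dst[0x03+5] := {0xda,0x9f,0x9e,0xbe,0x13}
#5 dst[0x0b+5] := {0xda,0x9f,0x9e,0xbe,0x13}
query mem[0x0c]=0x9f, mem[0x13]=0x8a, mem[0x0b]=0xda, mem[0x12]=0x13, mem[0x04]=0x9f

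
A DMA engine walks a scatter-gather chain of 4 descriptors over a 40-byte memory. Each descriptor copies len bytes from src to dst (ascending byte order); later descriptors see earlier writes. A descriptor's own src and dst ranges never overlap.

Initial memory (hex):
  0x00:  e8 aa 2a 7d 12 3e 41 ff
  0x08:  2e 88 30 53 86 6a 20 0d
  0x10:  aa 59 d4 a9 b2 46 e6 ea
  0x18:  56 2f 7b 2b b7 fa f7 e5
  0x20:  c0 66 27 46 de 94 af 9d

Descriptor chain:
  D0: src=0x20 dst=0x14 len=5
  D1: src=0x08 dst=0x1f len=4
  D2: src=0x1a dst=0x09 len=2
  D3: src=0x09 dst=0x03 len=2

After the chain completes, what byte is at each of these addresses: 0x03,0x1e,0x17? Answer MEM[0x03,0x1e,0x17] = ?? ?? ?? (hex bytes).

MEM[0x03,0x1e,0x17] = 7b f7 46

  after D0: wrote 5B at 0x14 = c0662746de
  after D1: wrote 4B at 0x1f = 2e883053
  after D2: wrote 2B at 0x09 = 7b2b
  after D3: wrote 2B at 0x03 = 7b2b
query mem[0x03]=0x7b, mem[0x1e]=0xf7, mem[0x17]=0x46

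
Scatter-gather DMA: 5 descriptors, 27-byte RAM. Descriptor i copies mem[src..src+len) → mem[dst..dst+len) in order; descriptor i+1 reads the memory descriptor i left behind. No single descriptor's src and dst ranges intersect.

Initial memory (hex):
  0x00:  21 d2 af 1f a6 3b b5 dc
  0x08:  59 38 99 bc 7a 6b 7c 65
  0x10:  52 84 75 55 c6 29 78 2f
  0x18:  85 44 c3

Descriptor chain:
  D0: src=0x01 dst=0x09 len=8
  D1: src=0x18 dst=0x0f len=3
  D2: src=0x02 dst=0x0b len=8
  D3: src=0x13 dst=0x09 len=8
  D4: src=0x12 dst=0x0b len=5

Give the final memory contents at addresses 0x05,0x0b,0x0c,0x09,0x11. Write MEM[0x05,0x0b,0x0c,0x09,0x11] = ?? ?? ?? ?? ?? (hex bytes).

MEM[0x05,0x0b,0x0c,0x09,0x11] = 3b d2 55 55 59

#0 dst[0x09+8] := {0xd2,0xaf,0x1f,0xa6,0x3b,0xb5,0xdc,0x59}
#1 dst[0x0f+3] := {0x85,0x44,0xc3}
#2 dst[0x0b+8] := {0xaf,0x1f,0xa6,0x3b,0xb5,0xdc,0x59,0xd2}
#3 dst[0x09+8] := {0x55,0xc6,0x29,0x78,0x2f,0x85,0x44,0xc3}
#4 dst[0x0b+5] := {0xd2,0x55,0xc6,0x29,0x78}
query mem[0x05]=0x3b, mem[0x0b]=0xd2, mem[0x0c]=0x55, mem[0x09]=0x55, mem[0x11]=0x59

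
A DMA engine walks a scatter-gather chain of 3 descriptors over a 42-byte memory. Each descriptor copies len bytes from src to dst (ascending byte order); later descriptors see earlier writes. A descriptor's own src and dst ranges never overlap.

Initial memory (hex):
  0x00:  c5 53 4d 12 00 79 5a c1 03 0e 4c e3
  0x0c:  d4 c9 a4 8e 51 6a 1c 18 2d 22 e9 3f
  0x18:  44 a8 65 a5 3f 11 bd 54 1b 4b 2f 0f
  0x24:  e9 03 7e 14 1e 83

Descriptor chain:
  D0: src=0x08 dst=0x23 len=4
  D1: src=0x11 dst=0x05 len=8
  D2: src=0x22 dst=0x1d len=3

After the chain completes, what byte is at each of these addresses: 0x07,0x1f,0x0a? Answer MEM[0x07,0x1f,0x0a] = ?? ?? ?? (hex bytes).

MEM[0x07,0x1f,0x0a] = 18 0e e9

D0: mem[0x23..0x26] <- [03 0e 4c e3]
D1: mem[0x05..0x0c] <- [6a 1c 18 2d 22 e9 3f 44]
D2: mem[0x1d..0x1f] <- [2f 03 0e]
query mem[0x07]=0x18, mem[0x1f]=0x0e, mem[0x0a]=0xe9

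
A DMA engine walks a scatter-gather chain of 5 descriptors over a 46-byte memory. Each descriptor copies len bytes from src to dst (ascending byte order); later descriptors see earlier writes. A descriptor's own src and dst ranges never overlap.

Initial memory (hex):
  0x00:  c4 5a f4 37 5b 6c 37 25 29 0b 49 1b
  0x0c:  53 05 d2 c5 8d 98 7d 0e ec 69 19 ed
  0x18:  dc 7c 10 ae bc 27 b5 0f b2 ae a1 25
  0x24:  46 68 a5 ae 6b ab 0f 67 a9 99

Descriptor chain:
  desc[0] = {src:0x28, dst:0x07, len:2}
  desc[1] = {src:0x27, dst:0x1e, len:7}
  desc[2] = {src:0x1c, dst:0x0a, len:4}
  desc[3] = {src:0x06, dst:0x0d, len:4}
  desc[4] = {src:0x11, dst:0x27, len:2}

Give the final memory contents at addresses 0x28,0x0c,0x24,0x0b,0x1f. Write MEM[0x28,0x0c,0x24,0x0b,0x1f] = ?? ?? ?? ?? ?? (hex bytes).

#0 dst[0x07+2] := {0x6b,0xab}
#1 dst[0x1e+7] := {0xae,0x6b,0xab,0x0f,0x67,0xa9,0x99}
#2 dst[0x0a+4] := {0xbc,0x27,0xae,0x6b}
#3 dst[0x0d+4] := {0x37,0x6b,0xab,0x0b}
#4 dst[0x27+2] := {0x98,0x7d}
query mem[0x28]=0x7d, mem[0x0c]=0xae, mem[0x24]=0x99, mem[0x0b]=0x27, mem[0x1f]=0x6b

MEM[0x28,0x0c,0x24,0x0b,0x1f] = 7d ae 99 27 6b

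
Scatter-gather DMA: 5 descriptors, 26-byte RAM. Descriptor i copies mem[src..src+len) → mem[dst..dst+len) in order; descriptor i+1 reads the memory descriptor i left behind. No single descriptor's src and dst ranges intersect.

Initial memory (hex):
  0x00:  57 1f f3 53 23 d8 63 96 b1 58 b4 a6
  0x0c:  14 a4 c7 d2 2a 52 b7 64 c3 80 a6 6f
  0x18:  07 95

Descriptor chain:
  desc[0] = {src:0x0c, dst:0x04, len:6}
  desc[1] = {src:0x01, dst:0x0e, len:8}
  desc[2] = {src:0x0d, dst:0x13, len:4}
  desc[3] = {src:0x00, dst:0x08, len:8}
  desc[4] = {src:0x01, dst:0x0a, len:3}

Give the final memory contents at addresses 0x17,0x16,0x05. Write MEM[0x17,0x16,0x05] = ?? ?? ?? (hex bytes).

MEM[0x17,0x16,0x05] = 6f 53 a4

  after D0: wrote 6B at 0x04 = 14a4c7d22a52
  after D1: wrote 8B at 0x0e = 1ff35314a4c7d22a
  after D2: wrote 4B at 0x13 = a41ff353
  after D3: wrote 8B at 0x08 = 571ff35314a4c7d2
  after D4: wrote 3B at 0x0a = 1ff353
query mem[0x17]=0x6f, mem[0x16]=0x53, mem[0x05]=0xa4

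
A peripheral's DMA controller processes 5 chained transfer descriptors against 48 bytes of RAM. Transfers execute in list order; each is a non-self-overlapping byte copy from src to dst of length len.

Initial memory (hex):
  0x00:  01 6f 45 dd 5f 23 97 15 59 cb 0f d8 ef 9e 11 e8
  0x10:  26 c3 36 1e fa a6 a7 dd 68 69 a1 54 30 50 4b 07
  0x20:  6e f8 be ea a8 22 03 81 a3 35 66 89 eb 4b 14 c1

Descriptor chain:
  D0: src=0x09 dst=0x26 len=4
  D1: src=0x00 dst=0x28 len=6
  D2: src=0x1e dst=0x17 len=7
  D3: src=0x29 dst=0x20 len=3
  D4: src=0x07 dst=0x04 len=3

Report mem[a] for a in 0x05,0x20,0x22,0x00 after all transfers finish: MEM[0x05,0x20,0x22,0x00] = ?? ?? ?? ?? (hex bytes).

#0 dst[0x26+4] := {0xcb,0x0f,0xd8,0xef}
#1 dst[0x28+6] := {0x01,0x6f,0x45,0xdd,0x5f,0x23}
#2 dst[0x17+7] := {0x4b,0x07,0x6e,0xf8,0xbe,0xea,0xa8}
#3 dst[0x20+3] := {0x6f,0x45,0xdd}
#4 dst[0x04+3] := {0x15,0x59,0xcb}
query mem[0x05]=0x59, mem[0x20]=0x6f, mem[0x22]=0xdd, mem[0x00]=0x01

MEM[0x05,0x20,0x22,0x00] = 59 6f dd 01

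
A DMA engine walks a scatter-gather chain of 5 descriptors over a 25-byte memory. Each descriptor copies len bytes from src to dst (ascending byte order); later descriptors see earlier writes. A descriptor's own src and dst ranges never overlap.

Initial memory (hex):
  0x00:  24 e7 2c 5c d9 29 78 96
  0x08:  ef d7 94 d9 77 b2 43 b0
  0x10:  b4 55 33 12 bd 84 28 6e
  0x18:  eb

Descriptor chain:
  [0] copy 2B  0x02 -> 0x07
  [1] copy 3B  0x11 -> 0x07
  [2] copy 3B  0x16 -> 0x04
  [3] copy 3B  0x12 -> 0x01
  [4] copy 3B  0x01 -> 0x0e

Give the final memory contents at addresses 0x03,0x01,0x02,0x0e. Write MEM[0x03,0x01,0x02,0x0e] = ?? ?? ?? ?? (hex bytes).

  after D0: wrote 2B at 0x07 = 2c5c
  after D1: wrote 3B at 0x07 = 553312
  after D2: wrote 3B at 0x04 = 286eeb
  after D3: wrote 3B at 0x01 = 3312bd
  after D4: wrote 3B at 0x0e = 3312bd
query mem[0x03]=0xbd, mem[0x01]=0x33, mem[0x02]=0x12, mem[0x0e]=0x33

MEM[0x03,0x01,0x02,0x0e] = bd 33 12 33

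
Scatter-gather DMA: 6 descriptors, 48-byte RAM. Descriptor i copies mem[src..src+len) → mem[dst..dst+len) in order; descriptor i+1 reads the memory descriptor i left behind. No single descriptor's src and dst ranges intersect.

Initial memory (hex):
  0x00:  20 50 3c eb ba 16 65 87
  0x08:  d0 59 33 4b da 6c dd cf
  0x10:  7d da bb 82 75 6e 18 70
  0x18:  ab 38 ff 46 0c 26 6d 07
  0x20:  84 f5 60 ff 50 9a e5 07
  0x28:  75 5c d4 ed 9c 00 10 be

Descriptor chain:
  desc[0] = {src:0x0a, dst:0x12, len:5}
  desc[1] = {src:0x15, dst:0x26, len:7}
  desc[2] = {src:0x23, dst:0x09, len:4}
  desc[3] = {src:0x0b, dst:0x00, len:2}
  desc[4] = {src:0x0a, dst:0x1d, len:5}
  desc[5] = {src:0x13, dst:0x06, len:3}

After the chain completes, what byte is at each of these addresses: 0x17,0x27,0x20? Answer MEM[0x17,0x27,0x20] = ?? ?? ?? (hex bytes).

MEM[0x17,0x27,0x20] = 70 dd 6c

[0] 0x0a->0x12 len=5 : 33 4b da 6c dd
[1] 0x15->0x26 len=7 : 6c dd 70 ab 38 ff 46
[2] 0x23->0x09 len=4 : ff 50 9a 6c
[3] 0x0b->0x00 len=2 : 9a 6c
[4] 0x0a->0x1d len=5 : 50 9a 6c 6c dd
[5] 0x13->0x06 len=3 : 4b da 6c
query mem[0x17]=0x70, mem[0x27]=0xdd, mem[0x20]=0x6c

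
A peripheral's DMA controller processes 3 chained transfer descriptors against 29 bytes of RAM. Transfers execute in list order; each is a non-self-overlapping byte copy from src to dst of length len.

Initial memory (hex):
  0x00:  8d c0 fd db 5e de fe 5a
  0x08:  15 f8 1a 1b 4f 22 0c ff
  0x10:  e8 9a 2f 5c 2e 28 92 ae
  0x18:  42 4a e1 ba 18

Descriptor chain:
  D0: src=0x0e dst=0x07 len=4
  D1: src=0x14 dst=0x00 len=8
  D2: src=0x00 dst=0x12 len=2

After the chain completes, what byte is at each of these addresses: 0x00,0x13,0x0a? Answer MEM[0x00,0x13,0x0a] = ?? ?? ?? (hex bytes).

#0 dst[0x07+4] := {0x0c,0xff,0xe8,0x9a}
#1 dst[0x00+8] := {0x2e,0x28,0x92,0xae,0x42,0x4a,0xe1,0xba}
#2 dst[0x12+2] := {0x2e,0x28}
query mem[0x00]=0x2e, mem[0x13]=0x28, mem[0x0a]=0x9a

MEM[0x00,0x13,0x0a] = 2e 28 9a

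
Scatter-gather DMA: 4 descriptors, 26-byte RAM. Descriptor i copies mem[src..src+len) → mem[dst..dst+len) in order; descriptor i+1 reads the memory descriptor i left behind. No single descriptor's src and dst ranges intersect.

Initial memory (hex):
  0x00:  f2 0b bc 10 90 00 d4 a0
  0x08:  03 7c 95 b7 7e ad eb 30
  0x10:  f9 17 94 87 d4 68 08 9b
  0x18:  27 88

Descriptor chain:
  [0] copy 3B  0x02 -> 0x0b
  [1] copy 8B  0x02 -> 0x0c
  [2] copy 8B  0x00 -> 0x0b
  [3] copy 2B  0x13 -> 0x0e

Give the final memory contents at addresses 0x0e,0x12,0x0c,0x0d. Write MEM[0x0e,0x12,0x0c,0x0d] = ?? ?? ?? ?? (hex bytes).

MEM[0x0e,0x12,0x0c,0x0d] = 7c a0 0b bc

[0] 0x02->0x0b len=3 : bc 10 90
[1] 0x02->0x0c len=8 : bc 10 90 00 d4 a0 03 7c
[2] 0x00->0x0b len=8 : f2 0b bc 10 90 00 d4 a0
[3] 0x13->0x0e len=2 : 7c d4
query mem[0x0e]=0x7c, mem[0x12]=0xa0, mem[0x0c]=0x0b, mem[0x0d]=0xbc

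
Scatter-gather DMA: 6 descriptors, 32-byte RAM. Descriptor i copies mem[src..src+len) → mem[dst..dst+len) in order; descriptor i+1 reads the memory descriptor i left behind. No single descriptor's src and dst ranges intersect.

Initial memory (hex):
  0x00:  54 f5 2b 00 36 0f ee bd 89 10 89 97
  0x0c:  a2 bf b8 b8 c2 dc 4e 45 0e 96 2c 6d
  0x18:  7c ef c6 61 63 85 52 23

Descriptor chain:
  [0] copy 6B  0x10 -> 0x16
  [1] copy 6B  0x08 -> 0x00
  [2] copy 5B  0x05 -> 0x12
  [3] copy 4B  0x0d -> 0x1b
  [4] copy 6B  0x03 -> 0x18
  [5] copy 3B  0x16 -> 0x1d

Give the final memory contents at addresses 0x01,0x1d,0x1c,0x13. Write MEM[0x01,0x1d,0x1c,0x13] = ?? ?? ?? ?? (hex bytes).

D0: mem[0x16..0x1b] <- [c2 dc 4e 45 0e 96]
D1: mem[0x00..0x05] <- [89 10 89 97 a2 bf]
D2: mem[0x12..0x16] <- [bf ee bd 89 10]
D3: mem[0x1b..0x1e] <- [bf b8 b8 c2]
D4: mem[0x18..0x1d] <- [97 a2 bf ee bd 89]
D5: mem[0x1d..0x1f] <- [10 dc 97]
query mem[0x01]=0x10, mem[0x1d]=0x10, mem[0x1c]=0xbd, mem[0x13]=0xee

MEM[0x01,0x1d,0x1c,0x13] = 10 10 bd ee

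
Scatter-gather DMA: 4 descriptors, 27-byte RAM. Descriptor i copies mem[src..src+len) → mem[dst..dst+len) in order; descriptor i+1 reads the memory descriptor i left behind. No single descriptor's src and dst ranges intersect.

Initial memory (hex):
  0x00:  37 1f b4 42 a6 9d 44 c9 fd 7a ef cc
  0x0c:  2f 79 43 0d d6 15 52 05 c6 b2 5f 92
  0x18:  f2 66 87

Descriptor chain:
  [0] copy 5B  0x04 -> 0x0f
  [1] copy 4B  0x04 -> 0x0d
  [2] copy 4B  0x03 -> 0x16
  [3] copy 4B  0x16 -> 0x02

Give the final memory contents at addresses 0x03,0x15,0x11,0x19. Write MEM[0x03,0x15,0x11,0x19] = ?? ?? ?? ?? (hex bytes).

MEM[0x03,0x15,0x11,0x19] = a6 b2 44 44

  after D0: wrote 5B at 0x0f = a69d44c9fd
  after D1: wrote 4B at 0x0d = a69d44c9
  after D2: wrote 4B at 0x16 = 42a69d44
  after D3: wrote 4B at 0x02 = 42a69d44
query mem[0x03]=0xa6, mem[0x15]=0xb2, mem[0x11]=0x44, mem[0x19]=0x44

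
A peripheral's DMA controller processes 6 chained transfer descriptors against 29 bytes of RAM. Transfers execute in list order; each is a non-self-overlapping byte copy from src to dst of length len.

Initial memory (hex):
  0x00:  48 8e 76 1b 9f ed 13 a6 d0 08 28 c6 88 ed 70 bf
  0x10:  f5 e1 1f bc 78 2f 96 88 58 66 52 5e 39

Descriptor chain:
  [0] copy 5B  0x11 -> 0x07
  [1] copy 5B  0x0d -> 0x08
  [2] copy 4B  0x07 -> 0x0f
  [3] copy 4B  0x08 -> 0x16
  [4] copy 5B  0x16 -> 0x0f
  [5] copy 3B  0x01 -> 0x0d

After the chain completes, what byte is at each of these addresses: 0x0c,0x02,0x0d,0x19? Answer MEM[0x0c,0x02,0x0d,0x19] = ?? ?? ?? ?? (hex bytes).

[0] 0x11->0x07 len=5 : e1 1f bc 78 2f
[1] 0x0d->0x08 len=5 : ed 70 bf f5 e1
[2] 0x07->0x0f len=4 : e1 ed 70 bf
[3] 0x08->0x16 len=4 : ed 70 bf f5
[4] 0x16->0x0f len=5 : ed 70 bf f5 52
[5] 0x01->0x0d len=3 : 8e 76 1b
query mem[0x0c]=0xe1, mem[0x02]=0x76, mem[0x0d]=0x8e, mem[0x19]=0xf5

MEM[0x0c,0x02,0x0d,0x19] = e1 76 8e f5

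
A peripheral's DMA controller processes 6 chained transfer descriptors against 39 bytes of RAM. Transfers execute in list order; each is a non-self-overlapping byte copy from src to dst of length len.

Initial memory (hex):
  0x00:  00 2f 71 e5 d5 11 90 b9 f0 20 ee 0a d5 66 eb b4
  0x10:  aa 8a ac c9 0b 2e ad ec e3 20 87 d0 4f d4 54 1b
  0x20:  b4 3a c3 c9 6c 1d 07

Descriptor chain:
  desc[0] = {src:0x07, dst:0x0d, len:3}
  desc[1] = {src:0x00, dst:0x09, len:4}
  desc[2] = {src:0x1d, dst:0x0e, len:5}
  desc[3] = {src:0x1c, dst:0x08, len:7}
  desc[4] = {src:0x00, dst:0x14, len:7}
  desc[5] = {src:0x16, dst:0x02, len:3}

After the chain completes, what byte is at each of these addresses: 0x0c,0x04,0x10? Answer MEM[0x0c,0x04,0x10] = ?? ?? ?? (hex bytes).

MEM[0x0c,0x04,0x10] = b4 d5 1b

#0 dst[0x0d+3] := {0xb9,0xf0,0x20}
#1 dst[0x09+4] := {0x00,0x2f,0x71,0xe5}
#2 dst[0x0e+5] := {0xd4,0x54,0x1b,0xb4,0x3a}
#3 dst[0x08+7] := {0x4f,0xd4,0x54,0x1b,0xb4,0x3a,0xc3}
#4 dst[0x14+7] := {0x00,0x2f,0x71,0xe5,0xd5,0x11,0x90}
#5 dst[0x02+3] := {0x71,0xe5,0xd5}
query mem[0x0c]=0xb4, mem[0x04]=0xd5, mem[0x10]=0x1b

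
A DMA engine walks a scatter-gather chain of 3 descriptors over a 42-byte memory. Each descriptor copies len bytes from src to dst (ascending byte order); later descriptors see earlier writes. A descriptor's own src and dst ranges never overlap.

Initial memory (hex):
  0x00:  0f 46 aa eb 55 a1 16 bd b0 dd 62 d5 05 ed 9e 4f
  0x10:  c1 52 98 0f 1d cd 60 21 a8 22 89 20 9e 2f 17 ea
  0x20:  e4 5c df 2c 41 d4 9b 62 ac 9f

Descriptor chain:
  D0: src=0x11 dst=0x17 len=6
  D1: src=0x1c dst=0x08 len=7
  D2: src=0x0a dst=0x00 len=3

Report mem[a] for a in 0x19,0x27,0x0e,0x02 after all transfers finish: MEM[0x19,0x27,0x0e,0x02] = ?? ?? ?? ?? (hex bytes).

MEM[0x19,0x27,0x0e,0x02] = 0f 62 df e4

D0: mem[0x17..0x1c] <- [52 98 0f 1d cd 60]
D1: mem[0x08..0x0e] <- [60 2f 17 ea e4 5c df]
D2: mem[0x00..0x02] <- [17 ea e4]
query mem[0x19]=0x0f, mem[0x27]=0x62, mem[0x0e]=0xdf, mem[0x02]=0xe4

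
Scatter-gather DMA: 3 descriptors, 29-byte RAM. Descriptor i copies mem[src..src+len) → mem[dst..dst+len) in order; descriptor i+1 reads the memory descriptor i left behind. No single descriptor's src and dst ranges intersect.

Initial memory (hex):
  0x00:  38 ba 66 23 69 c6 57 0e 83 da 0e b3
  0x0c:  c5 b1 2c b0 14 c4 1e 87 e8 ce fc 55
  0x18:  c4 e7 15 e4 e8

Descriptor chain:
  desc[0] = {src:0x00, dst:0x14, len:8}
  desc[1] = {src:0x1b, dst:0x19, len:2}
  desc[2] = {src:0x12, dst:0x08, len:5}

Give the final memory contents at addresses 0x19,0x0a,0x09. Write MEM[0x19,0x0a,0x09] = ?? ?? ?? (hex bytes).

MEM[0x19,0x0a,0x09] = 0e 38 87

D0: mem[0x14..0x1b] <- [38 ba 66 23 69 c6 57 0e]
D1: mem[0x19..0x1a] <- [0e e8]
D2: mem[0x08..0x0c] <- [1e 87 38 ba 66]
query mem[0x19]=0x0e, mem[0x0a]=0x38, mem[0x09]=0x87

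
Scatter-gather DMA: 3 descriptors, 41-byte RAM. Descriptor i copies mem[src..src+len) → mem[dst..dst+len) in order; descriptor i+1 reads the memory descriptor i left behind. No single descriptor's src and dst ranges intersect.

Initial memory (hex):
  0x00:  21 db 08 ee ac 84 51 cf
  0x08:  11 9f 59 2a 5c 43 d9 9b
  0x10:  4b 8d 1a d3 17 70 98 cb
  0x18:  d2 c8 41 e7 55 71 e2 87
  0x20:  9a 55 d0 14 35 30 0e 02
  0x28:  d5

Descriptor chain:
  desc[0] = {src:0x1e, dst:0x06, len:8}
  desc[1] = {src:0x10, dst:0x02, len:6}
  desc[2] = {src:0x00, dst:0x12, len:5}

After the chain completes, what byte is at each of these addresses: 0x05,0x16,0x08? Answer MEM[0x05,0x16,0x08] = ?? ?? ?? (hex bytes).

[0] 0x1e->0x06 len=8 : e2 87 9a 55 d0 14 35 30
[1] 0x10->0x02 len=6 : 4b 8d 1a d3 17 70
[2] 0x00->0x12 len=5 : 21 db 4b 8d 1a
query mem[0x05]=0xd3, mem[0x16]=0x1a, mem[0x08]=0x9a

MEM[0x05,0x16,0x08] = d3 1a 9a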